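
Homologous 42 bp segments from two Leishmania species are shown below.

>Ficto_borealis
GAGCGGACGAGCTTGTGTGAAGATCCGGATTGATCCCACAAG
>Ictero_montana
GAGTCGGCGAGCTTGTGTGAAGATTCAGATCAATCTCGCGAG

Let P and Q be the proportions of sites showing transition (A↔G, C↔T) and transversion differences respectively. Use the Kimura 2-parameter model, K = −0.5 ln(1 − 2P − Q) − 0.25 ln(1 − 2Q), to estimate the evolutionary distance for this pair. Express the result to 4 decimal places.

Mismatches occur at site 4 (C↔T, transition), site 5 (G↔C, transversion), site 7 (A↔G, transition), site 25 (C↔T, transition), site 27 (G↔A, transition), site 31 (T↔C, transition), site 32 (G↔A, transition), site 36 (C↔T, transition), site 38 (A↔G, transition), site 40 (A↔G, transition).
Of the 10 differences, 9 transitions and 1 transversion over 42 sites: P = 9/42 = 0.214286, Q = 1/42 = 0.023810.
d = −0.5·ln(0.547618) − 0.25·ln(0.952380) = −0.5·(-0.602177) − 0.25·(-0.048791) = 0.3133.

0.3133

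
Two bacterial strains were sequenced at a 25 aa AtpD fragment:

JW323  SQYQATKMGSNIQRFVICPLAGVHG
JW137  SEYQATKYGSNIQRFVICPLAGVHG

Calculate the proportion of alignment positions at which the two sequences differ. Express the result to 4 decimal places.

0.0800

The sequences differ at positions 2 (Q/E), 8 (M/Y).
There are 2 differences over 25 sites, so p = 2/25 = 0.0800.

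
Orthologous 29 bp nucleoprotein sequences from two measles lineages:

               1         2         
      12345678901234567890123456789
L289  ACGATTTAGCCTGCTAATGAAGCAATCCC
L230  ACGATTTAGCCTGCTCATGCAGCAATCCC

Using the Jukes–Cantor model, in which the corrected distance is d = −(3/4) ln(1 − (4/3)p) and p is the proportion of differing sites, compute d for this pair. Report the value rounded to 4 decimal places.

0.0723

Differing sites — 16:A/C; 20:A/C.
p = 2/29 = 0.068966.
d = −0.75 · ln(1 − (4/3)·0.068966) = −0.75 · ln(0.908045) = −0.75 · (-0.096461) = 0.0723.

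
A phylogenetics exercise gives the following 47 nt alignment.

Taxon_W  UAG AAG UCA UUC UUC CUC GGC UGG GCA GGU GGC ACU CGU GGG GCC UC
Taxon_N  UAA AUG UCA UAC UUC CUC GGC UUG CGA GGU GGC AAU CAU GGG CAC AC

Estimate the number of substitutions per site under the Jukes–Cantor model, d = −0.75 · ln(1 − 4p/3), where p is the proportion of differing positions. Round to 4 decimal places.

Mismatches occur at site 3 (G→A), site 5 (A→U), site 11 (U→A), site 23 (G→U), site 25 (G→C), site 26 (C→G), site 35 (C→A), site 38 (G→A), site 43 (G→C), site 44 (C→A), site 46 (U→A).
p = 11/47 = 0.234043.
d = −0.75 · ln(1 − (4/3)·0.234043) = −0.75 · ln(0.687943) = −0.75 · (-0.374049) = 0.2805.

0.2805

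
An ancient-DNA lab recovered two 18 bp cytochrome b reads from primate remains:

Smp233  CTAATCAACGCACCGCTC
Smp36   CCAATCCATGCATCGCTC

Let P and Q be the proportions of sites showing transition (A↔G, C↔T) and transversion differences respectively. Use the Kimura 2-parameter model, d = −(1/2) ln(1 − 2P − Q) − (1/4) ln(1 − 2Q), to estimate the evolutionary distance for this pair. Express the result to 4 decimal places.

The sequences differ at positions 2 (T/C, transition), 7 (A/C, transversion), 9 (C/T, transition), 13 (C/T, transition).
Of the 4 differences, 3 transitions and 1 transversion over 18 sites: P = 3/18 = 0.166667, Q = 1/18 = 0.055556.
d = −0.5·ln(0.611110) − 0.25·ln(0.888888) = −0.5·(-0.492478) − 0.25·(-0.117784) = 0.2757.

0.2757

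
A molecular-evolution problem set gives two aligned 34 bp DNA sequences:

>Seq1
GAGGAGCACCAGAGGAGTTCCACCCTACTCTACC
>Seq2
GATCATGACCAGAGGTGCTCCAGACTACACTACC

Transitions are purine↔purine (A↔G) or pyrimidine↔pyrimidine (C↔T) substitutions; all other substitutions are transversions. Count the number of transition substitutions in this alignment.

1

The sequences differ at positions 3 (G/T, transversion), 4 (G/C, transversion), 6 (G/T, transversion), 7 (C/G, transversion), 16 (A/T, transversion), 18 (T/C, transition), 23 (C/G, transversion), 24 (C/A, transversion), 29 (T/A, transversion).
Of the 9 differences, 1 transition and 8 transversions, so the answer is 1.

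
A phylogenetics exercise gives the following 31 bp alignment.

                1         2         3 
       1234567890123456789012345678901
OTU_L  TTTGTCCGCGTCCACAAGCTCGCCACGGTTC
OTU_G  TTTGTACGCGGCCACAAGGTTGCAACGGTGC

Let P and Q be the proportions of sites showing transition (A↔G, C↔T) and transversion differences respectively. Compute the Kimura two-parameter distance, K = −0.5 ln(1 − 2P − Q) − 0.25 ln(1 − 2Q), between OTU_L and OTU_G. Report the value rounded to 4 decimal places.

Differing sites — 6:C/A (Tv); 11:T/G (Tv); 19:C/G (Tv); 21:C/T (Ti); 24:C/A (Tv); 30:T/G (Tv).
Of the 6 differences, 1 transition and 5 transversions over 31 sites: P = 1/31 = 0.032258, Q = 5/31 = 0.161290.
d = −0.5·ln(0.774194) − 0.25·ln(0.677420) = −0.5·(-0.255933) − 0.25·(-0.389464) = 0.2253.

0.2253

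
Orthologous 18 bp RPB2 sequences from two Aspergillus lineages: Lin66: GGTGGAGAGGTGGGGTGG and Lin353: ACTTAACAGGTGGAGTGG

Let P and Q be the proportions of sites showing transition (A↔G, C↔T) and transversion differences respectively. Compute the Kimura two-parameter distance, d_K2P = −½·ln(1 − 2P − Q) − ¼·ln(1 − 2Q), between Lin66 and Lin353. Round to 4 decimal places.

Differing sites — 1:G/A (Ti); 2:G/C (Tv); 4:G/T (Tv); 5:G/A (Ti); 7:G/C (Tv); 14:G/A (Ti).
Of the 6 differences, 3 transitions and 3 transversions over 18 sites: P = 3/18 = 0.166667, Q = 3/18 = 0.166667.
d = −0.5·ln(0.499999) − 0.25·ln(0.666666) = −0.5·(-0.693149) − 0.25·(-0.405466) = 0.4479.

0.4479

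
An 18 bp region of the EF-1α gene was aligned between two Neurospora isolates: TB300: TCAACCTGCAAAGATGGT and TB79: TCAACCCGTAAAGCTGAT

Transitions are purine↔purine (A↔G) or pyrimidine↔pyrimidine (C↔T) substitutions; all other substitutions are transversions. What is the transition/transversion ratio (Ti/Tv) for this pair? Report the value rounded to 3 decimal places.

3.000

Differing sites — 7:T/C (Ti); 9:C/T (Ti); 14:A/C (Tv); 17:G/A (Ti).
Of the 4 differences, 3 transitions and 1 transversion, so Ti/Tv = 3/1 = 3.000.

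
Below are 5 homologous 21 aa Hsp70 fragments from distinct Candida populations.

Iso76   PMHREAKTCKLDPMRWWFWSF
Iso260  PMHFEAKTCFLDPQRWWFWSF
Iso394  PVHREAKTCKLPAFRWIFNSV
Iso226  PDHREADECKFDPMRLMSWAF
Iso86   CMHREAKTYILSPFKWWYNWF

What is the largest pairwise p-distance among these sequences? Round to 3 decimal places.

Pairwise Hamming distances:
  Iso76 vs Iso260: 3
  Iso76 vs Iso394: 7
  Iso76 vs Iso226: 8
  Iso76 vs Iso86: 9
  Iso260 vs Iso394: 9
  Iso260 vs Iso226: 11
  Iso260 vs Iso86: 10
  Iso394 vs Iso226: 13
  Iso394 vs Iso86: 11
  Iso226 vs Iso86: 15
The largest is 15 mismatches, between Iso226 and Iso86; p = 15/21 = 0.714.

0.714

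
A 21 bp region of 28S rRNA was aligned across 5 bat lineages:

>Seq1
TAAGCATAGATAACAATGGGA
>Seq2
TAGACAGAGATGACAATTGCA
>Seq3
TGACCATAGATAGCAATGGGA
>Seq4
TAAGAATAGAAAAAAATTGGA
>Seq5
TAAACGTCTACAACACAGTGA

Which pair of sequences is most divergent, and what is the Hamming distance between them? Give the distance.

12

Pairwise Hamming distances:
  Seq1 vs Seq2: 6
  Seq1 vs Seq3: 3
  Seq1 vs Seq4: 4
  Seq1 vs Seq5: 8
  Seq2 vs Seq3: 8
  Seq2 vs Seq4: 8
  Seq2 vs Seq5: 12
  Seq3 vs Seq4: 7
  Seq3 vs Seq5: 10
  Seq4 vs Seq5: 11
The largest is 12, between Seq2 and Seq5.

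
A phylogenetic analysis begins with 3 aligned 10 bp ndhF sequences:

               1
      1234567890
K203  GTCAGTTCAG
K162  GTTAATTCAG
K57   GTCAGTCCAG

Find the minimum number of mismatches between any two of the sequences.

1

Pairwise Hamming distances:
  K203 vs K162: 2
  K203 vs K57: 1
  K162 vs K57: 3
The smallest is 1, between K203 and K57.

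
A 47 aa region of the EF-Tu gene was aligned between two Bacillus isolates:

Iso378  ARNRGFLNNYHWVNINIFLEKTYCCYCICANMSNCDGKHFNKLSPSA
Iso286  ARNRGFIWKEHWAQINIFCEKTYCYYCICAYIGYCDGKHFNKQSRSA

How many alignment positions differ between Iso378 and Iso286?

14

The sequences differ at positions 7 (L/I), 8 (N/W), 9 (N/K), 10 (Y/E), 13 (V/A), 14 (N/Q), 19 (L/C), 25 (C/Y), 31 (N/Y), 32 (M/I), 33 (S/G), 34 (N/Y), 43 (L/Q), 45 (P/R).
That gives 14 mismatches out of 47 aligned sites, so the Hamming distance is 14.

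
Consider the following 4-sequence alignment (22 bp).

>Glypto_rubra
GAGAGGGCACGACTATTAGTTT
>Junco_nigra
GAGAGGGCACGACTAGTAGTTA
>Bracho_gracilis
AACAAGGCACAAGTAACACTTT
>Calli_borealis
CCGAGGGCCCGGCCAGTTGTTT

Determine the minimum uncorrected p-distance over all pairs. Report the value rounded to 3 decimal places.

Pairwise Hamming distances:
  Glypto_rubra vs Junco_nigra: 2
  Glypto_rubra vs Bracho_gracilis: 8
  Glypto_rubra vs Calli_borealis: 7
  Junco_nigra vs Bracho_gracilis: 9
  Junco_nigra vs Calli_borealis: 7
  Bracho_gracilis vs Calli_borealis: 13
The smallest is 2 mismatches, between Glypto_rubra and Junco_nigra; p = 2/22 = 0.091.

0.091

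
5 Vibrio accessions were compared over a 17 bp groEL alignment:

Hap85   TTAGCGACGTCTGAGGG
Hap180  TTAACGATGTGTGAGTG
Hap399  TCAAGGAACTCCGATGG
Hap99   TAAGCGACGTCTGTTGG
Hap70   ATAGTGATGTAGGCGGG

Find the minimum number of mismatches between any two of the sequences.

3

Pairwise Hamming distances:
  Hap85 vs Hap180: 4
  Hap85 vs Hap399: 7
  Hap85 vs Hap99: 3
  Hap85 vs Hap70: 6
  Hap180 vs Hap399: 8
  Hap180 vs Hap99: 7
  Hap180 vs Hap70: 7
  Hap399 vs Hap99: 7
  Hap399 vs Hap70: 10
  Hap99 vs Hap70: 8
The smallest is 3, between Hap85 and Hap99.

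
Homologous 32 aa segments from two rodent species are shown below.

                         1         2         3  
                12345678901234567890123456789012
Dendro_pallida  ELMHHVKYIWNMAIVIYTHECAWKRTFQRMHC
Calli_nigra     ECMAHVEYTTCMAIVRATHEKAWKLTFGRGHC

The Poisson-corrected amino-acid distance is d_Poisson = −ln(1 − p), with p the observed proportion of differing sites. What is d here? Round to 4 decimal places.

Mismatches occur at site 2 (L↔C), site 4 (H↔A), site 7 (K↔E), site 9 (I↔T), site 10 (W↔T), site 11 (N↔C), site 16 (I↔R), site 17 (Y↔A), site 21 (C↔K), site 25 (R↔L), site 28 (Q↔G), site 30 (M↔G).
p = 12/32 = 0.375000.
d = −ln(1 − 0.375000) = −ln(0.625000) = 0.4700.

0.4700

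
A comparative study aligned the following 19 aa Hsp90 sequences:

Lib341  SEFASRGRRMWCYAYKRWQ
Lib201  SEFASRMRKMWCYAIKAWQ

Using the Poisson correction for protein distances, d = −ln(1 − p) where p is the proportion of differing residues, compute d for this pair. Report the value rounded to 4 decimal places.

0.2364

The sequences differ at positions 7 (G/M), 9 (R/K), 15 (Y/I), 17 (R/A).
p = 4/19 = 0.210526.
d = −ln(1 − 0.210526) = −ln(0.789474) = 0.2364.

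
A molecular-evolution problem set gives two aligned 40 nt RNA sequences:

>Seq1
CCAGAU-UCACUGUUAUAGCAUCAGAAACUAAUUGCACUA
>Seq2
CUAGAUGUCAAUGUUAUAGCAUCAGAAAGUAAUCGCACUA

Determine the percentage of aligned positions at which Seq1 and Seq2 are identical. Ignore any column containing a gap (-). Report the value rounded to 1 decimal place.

89.7%

Excluding the 1 gap column leaves 39 comparable sites.
Mismatches occur at site 2 (C↔U), site 11 (C↔A), site 29 (C↔G), site 34 (U↔C).
35 of the 39 comparable sites match, so the percent identity is 35/39 × 100 = 89.7%.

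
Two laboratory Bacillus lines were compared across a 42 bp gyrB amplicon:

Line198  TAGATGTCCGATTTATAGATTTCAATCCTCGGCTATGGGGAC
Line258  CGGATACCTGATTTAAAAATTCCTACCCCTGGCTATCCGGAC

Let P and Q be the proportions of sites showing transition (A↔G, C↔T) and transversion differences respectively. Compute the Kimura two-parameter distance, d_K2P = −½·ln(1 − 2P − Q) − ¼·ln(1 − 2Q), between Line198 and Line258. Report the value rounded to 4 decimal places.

0.4765

Differing sites — 1:T/C (Ti); 2:A/G (Ti); 6:G/A (Ti); 7:T/C (Ti); 9:C/T (Ti); 16:T/A (Tv); 18:G/A (Ti); 22:T/C (Ti); 24:A/T (Tv); 26:T/C (Ti); 29:T/C (Ti); 30:C/T (Ti); 37:G/C (Tv); 38:G/C (Tv).
Of the 14 differences, 10 transitions and 4 transversions over 42 sites: P = 10/42 = 0.238095, Q = 4/42 = 0.095238.
d = −0.5·ln(0.428572) − 0.25·ln(0.809524) = −0.5·(-0.847297) − 0.25·(-0.211309) = 0.4765.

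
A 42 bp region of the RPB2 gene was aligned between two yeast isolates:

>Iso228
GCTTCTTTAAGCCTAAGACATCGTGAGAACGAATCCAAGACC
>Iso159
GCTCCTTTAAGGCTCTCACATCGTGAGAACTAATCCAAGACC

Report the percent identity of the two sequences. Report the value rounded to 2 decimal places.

85.71%

The sequences differ at positions 4 (T/C), 12 (C/G), 15 (A/C), 16 (A/T), 17 (G/C), 31 (G/T).
36 of the 42 sites match, so the percent identity is 36/42 × 100 = 85.71%.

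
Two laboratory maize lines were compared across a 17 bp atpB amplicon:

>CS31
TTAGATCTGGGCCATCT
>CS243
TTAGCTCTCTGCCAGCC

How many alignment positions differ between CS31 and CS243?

The sequences differ at positions 5 (A/C), 9 (G/C), 10 (G/T), 15 (T/G), 17 (T/C).
That gives 5 mismatches out of 17 aligned sites, so the Hamming distance is 5.

5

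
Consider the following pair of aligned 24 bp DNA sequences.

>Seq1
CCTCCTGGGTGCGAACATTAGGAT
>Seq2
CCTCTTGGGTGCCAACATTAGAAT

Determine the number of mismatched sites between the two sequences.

Mismatches occur at site 5 (C↔T), site 13 (G↔C), site 22 (G↔A).
That gives 3 mismatches out of 24 aligned sites, so the Hamming distance is 3.

3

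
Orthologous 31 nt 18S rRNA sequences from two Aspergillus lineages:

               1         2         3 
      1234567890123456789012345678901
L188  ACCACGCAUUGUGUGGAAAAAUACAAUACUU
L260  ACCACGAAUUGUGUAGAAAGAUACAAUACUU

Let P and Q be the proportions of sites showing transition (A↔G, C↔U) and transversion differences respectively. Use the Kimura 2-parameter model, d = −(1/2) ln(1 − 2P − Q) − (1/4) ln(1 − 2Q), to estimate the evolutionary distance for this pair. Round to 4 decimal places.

Mismatches occur at site 7 (C↔A, transversion), site 15 (G↔A, transition), site 20 (A↔G, transition).
Of the 3 differences, 2 transitions and 1 transversion over 31 sites: P = 2/31 = 0.064516, Q = 1/31 = 0.032258.
d = −0.5·ln(0.838710) − 0.25·ln(0.935484) = −0.5·(-0.175890) − 0.25·(-0.066691) = 0.1046.

0.1046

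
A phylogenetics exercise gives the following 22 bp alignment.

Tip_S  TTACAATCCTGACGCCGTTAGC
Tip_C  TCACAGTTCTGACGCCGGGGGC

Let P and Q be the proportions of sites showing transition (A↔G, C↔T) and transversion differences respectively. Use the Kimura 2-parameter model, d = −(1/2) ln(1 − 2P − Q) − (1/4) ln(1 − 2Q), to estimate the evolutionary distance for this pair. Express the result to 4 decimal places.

0.3532

The sequences differ at positions 2 (T/C, transition), 6 (A/G, transition), 8 (C/T, transition), 18 (T/G, transversion), 19 (T/G, transversion), 20 (A/G, transition).
Of the 6 differences, 4 transitions and 2 transversions over 22 sites: P = 4/22 = 0.181818, Q = 2/22 = 0.090909.
d = −0.5·ln(0.545455) − 0.25·ln(0.818182) = −0.5·(-0.606135) − 0.25·(-0.200670) = 0.3532.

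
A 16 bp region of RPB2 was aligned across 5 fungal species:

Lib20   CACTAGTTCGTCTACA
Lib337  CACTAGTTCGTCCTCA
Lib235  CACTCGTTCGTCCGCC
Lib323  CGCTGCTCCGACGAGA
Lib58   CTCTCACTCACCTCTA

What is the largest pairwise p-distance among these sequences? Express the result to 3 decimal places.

Pairwise Hamming distances:
  Lib20 vs Lib337: 2
  Lib20 vs Lib235: 4
  Lib20 vs Lib323: 7
  Lib20 vs Lib58: 8
  Lib337 vs Lib235: 3
  Lib337 vs Lib323: 8
  Lib337 vs Lib58: 9
  Lib235 vs Lib323: 9
  Lib235 vs Lib58: 9
  Lib323 vs Lib58: 10
The largest is 10 mismatches, between Lib323 and Lib58; p = 10/16 = 0.625.

0.625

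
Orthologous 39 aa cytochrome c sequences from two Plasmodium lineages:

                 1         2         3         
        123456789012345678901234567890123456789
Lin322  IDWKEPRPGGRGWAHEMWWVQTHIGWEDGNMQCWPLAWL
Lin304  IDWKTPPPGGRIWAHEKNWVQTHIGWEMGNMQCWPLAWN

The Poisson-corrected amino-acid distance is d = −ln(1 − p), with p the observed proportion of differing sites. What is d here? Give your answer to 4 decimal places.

Differing sites — 5:E/T; 7:R/P; 12:G/I; 17:M/K; 18:W/N; 28:D/M; 39:L/N.
p = 7/39 = 0.179487.
d = −ln(1 − 0.179487) = −ln(0.820513) = 0.1978.

0.1978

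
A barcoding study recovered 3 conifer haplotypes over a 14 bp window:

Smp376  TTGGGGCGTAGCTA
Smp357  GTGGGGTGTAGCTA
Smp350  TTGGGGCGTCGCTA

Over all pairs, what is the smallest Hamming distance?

Pairwise Hamming distances:
  Smp376 vs Smp357: 2
  Smp376 vs Smp350: 1
  Smp357 vs Smp350: 3
The smallest is 1, between Smp376 and Smp350.

1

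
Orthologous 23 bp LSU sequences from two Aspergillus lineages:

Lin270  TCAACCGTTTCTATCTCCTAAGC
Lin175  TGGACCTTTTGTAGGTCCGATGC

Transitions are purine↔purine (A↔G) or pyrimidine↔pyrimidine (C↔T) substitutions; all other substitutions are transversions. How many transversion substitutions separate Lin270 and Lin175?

7

Differing sites — 2:C/G (Tv); 3:A/G (Ti); 7:G/T (Tv); 11:C/G (Tv); 14:T/G (Tv); 15:C/G (Tv); 19:T/G (Tv); 21:A/T (Tv).
Of the 8 differences, 1 transition and 7 transversions, so the answer is 7.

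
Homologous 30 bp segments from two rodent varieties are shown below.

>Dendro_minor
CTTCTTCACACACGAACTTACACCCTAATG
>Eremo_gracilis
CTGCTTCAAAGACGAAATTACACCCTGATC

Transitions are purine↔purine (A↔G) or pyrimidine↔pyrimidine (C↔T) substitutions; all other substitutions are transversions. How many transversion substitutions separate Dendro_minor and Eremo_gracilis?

Differing sites — 3:T/G (Tv); 9:C/A (Tv); 11:C/G (Tv); 17:C/A (Tv); 27:A/G (Ti); 30:G/C (Tv).
Of the 6 differences, 1 transition and 5 transversions, so the answer is 5.

5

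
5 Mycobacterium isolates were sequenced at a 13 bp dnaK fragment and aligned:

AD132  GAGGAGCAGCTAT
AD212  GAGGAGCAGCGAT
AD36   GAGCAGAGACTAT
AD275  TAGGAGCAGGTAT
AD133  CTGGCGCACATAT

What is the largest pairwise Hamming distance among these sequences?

8

Pairwise Hamming distances:
  AD132 vs AD212: 1
  AD132 vs AD36: 4
  AD132 vs AD275: 2
  AD132 vs AD133: 5
  AD212 vs AD36: 5
  AD212 vs AD275: 3
  AD212 vs AD133: 6
  AD36 vs AD275: 6
  AD36 vs AD133: 8
  AD275 vs AD133: 5
The largest is 8, between AD36 and AD133.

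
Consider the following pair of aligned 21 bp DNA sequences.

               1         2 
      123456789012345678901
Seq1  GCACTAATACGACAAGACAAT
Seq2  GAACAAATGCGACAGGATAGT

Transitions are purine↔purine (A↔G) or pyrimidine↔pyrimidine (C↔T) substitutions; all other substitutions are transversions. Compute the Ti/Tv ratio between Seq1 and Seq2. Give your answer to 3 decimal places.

Differing sites — 2:C/A (Tv); 5:T/A (Tv); 9:A/G (Ti); 15:A/G (Ti); 18:C/T (Ti); 20:A/G (Ti).
Of the 6 differences, 4 transitions and 2 transversions, so Ti/Tv = 4/2 = 2.000.

2.000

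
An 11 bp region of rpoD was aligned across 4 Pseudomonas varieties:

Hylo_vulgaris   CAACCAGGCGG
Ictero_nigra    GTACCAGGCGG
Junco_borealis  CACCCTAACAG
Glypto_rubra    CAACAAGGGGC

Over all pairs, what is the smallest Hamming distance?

2

Pairwise Hamming distances:
  Hylo_vulgaris vs Ictero_nigra: 2
  Hylo_vulgaris vs Junco_borealis: 5
  Hylo_vulgaris vs Glypto_rubra: 3
  Ictero_nigra vs Junco_borealis: 7
  Ictero_nigra vs Glypto_rubra: 5
  Junco_borealis vs Glypto_rubra: 8
The smallest is 2, between Hylo_vulgaris and Ictero_nigra.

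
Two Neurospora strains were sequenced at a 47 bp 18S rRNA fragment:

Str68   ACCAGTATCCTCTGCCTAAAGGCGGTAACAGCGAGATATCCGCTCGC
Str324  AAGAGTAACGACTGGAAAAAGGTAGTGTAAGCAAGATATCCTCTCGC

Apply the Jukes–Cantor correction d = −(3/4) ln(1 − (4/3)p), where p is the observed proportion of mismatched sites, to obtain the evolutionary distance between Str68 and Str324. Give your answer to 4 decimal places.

0.4157

The sequences differ at positions 2 (C/A), 3 (C/G), 8 (T/A), 10 (C/G), 11 (T/A), 15 (C/G), 16 (C/A), 17 (T/A), 23 (C/T), 24 (G/A), 27 (A/G), 28 (A/T), 29 (C/A), 33 (G/A), 42 (G/T).
p = 15/47 = 0.319149.
d = −0.75 · ln(1 − (4/3)·0.319149) = −0.75 · ln(0.574468) = −0.75 · (-0.554311) = 0.4157.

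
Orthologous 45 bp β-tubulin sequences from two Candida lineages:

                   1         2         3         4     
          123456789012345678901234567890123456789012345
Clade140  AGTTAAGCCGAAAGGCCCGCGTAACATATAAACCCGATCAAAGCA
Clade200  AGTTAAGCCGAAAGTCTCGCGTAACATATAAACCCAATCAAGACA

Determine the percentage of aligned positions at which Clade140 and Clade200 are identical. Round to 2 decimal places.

88.89%

The sequences differ at positions 15 (G/T), 17 (C/T), 36 (G/A), 42 (A/G), 43 (G/A).
40 of the 45 sites match, so the percent identity is 40/45 × 100 = 88.89%.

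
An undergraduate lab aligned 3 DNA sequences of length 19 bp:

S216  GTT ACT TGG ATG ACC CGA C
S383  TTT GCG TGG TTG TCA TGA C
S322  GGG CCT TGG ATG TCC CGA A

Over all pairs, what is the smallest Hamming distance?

Pairwise Hamming distances:
  S216 vs S383: 7
  S216 vs S322: 5
  S383 vs S322: 9
The smallest is 5, between S216 and S322.

5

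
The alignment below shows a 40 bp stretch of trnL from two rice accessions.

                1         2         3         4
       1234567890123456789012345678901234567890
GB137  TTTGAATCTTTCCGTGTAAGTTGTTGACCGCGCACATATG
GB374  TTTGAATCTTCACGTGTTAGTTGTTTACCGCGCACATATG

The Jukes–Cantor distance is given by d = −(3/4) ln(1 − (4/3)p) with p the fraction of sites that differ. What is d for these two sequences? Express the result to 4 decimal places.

0.1073

Mismatches occur at site 11 (T↔C), site 12 (C↔A), site 18 (A↔T), site 26 (G↔T).
p = 4/40 = 0.100000.
d = −0.75 · ln(1 − (4/3)·0.100000) = −0.75 · ln(0.866667) = −0.75 · (-0.143100) = 0.1073.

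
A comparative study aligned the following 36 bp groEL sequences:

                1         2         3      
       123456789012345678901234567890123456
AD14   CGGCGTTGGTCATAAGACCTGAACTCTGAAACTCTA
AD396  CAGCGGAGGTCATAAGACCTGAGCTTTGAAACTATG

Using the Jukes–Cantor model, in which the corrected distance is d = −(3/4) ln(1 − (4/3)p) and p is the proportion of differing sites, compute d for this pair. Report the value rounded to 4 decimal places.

Mismatches occur at site 2 (G→A), site 6 (T→G), site 7 (T→A), site 23 (A→G), site 26 (C→T), site 34 (C→A), site 36 (A→G).
p = 7/36 = 0.194444.
d = −0.75 · ln(1 − (4/3)·0.194444) = −0.75 · ln(0.740741) = −0.75 · (-0.300104) = 0.2251.

0.2251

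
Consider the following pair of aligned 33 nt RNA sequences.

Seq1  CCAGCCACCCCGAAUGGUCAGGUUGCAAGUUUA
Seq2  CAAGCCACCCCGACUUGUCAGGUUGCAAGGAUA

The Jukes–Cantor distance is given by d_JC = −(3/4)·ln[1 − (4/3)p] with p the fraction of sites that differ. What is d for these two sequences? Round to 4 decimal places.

0.1693

Differing sites — 2:C/A; 14:A/C; 16:G/U; 30:U/G; 31:U/A.
p = 5/33 = 0.151515.
d = −0.75 · ln(1 − (4/3)·0.151515) = −0.75 · ln(0.797980) = −0.75 · (-0.225672) = 0.1693.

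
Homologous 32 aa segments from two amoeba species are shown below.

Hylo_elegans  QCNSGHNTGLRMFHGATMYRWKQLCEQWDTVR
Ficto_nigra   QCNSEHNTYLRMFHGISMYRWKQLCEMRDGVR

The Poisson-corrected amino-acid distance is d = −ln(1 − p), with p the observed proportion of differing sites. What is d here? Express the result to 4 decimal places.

Mismatches occur at site 5 (G↔E), site 9 (G↔Y), site 16 (A↔I), site 17 (T↔S), site 27 (Q↔M), site 28 (W↔R), site 30 (T↔G).
p = 7/32 = 0.218750.
d = −ln(1 − 0.218750) = −ln(0.781250) = 0.2469.

0.2469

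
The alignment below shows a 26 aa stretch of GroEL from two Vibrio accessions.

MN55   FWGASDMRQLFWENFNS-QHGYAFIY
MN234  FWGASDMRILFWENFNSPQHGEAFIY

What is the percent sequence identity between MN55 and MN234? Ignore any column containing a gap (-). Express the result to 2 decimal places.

92.00%

Excluding the 1 gap column leaves 25 comparable sites.
Mismatches occur at site 9 (Q/I), site 22 (Y/E).
23 of the 25 comparable sites match, so the percent identity is 23/25 × 100 = 92.00%.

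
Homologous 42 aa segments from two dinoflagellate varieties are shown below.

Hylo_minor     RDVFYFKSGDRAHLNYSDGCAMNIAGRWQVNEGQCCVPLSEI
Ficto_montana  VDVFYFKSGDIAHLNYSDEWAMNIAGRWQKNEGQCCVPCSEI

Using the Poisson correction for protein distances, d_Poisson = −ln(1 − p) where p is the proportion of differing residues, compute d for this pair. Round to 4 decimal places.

0.1542

The sequences differ at positions 1 (R/V), 11 (R/I), 19 (G/E), 20 (C/W), 30 (V/K), 39 (L/C).
p = 6/42 = 0.142857.
d = −ln(1 − 0.142857) = −ln(0.857143) = 0.1542.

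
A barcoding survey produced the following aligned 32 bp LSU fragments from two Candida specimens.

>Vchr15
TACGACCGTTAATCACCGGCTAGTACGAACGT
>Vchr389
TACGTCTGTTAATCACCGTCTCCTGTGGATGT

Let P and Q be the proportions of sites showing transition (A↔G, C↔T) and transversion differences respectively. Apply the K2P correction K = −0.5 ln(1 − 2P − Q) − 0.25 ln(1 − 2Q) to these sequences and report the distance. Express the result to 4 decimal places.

Mismatches occur at site 5 (A→T, transversion), site 7 (C→T, transition), site 19 (G→T, transversion), site 22 (A→C, transversion), site 23 (G→C, transversion), site 25 (A→G, transition), site 26 (C→T, transition), site 28 (A→G, transition), site 30 (C→T, transition).
Of the 9 differences, 5 transitions and 4 transversions over 32 sites: P = 5/32 = 0.156250, Q = 4/32 = 0.125000.
d = −0.5·ln(0.562500) − 0.25·ln(0.750000) = −0.5·(-0.575364) − 0.25·(-0.287682) = 0.3596.

0.3596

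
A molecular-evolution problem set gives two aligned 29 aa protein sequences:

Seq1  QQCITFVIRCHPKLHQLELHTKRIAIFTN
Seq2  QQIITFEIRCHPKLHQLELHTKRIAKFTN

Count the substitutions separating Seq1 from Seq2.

3

Mismatches occur at site 3 (C/I), site 7 (V/E), site 26 (I/K).
That gives 3 mismatches out of 29 aligned sites, so the Hamming distance is 3.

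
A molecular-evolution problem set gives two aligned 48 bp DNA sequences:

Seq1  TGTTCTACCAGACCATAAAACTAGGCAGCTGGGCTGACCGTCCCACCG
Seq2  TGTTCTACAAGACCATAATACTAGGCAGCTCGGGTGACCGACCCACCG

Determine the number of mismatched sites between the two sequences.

The sequences differ at positions 9 (C/A), 19 (A/T), 31 (G/C), 34 (C/G), 41 (T/A).
That gives 5 mismatches out of 48 aligned sites, so the Hamming distance is 5.

5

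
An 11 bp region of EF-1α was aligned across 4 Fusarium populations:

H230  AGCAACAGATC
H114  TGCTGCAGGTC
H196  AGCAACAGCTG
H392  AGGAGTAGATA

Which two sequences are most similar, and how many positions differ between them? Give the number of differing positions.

Pairwise Hamming distances:
  H230 vs H114: 4
  H230 vs H196: 2
  H230 vs H392: 4
  H114 vs H196: 5
  H114 vs H392: 6
  H196 vs H392: 5
The smallest is 2, between H230 and H196.

2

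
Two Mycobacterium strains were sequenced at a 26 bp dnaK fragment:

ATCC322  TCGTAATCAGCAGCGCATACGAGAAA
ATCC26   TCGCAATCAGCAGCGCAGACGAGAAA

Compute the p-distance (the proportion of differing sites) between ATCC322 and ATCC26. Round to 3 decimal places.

0.077

Differing sites — 4:T/C; 18:T/G.
There are 2 differences over 26 sites, so p = 2/26 = 0.077.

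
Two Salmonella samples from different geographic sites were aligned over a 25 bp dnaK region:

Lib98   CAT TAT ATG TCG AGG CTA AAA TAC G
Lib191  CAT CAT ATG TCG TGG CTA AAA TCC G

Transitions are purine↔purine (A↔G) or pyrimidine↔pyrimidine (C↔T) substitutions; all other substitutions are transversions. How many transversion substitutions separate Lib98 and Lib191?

2

Mismatches occur at site 4 (T→C, transition), site 13 (A→T, transversion), site 23 (A→C, transversion).
Of the 3 differences, 1 transition and 2 transversions, so the answer is 2.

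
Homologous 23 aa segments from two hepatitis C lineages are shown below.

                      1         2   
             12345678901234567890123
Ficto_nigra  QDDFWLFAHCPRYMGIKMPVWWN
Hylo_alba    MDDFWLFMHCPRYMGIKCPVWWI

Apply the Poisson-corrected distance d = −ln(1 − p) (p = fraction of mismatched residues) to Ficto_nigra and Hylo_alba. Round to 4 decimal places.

Differing sites — 1:Q/M; 8:A/M; 18:M/C; 23:N/I.
p = 4/23 = 0.173913.
d = −ln(1 − 0.173913) = −ln(0.826087) = 0.1911.

0.1911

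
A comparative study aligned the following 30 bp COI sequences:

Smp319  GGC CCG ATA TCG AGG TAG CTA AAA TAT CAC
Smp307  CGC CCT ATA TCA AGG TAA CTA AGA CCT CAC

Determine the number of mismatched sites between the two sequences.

7

Mismatches occur at site 1 (G/C), site 6 (G/T), site 12 (G/A), site 18 (G/A), site 23 (A/G), site 25 (T/C), site 26 (A/C).
That gives 7 mismatches out of 30 aligned sites, so the Hamming distance is 7.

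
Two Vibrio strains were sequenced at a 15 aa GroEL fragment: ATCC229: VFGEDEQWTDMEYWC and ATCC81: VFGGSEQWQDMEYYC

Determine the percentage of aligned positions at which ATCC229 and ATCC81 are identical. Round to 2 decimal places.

73.33%

Mismatches occur at site 4 (E/G), site 5 (D/S), site 9 (T/Q), site 14 (W/Y).
11 of the 15 sites match, so the percent identity is 11/15 × 100 = 73.33%.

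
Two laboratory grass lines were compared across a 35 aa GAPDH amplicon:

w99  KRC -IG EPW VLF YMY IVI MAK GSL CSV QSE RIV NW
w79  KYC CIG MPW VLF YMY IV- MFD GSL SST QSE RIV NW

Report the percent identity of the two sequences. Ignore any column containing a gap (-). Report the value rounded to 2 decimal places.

81.82%

Excluding the 2 gap columns leaves 33 comparable sites.
The sequences differ at positions 2 (R/Y), 7 (E/M), 20 (A/F), 21 (K/D), 25 (C/S), 27 (V/T).
27 of the 33 comparable sites match, so the percent identity is 27/33 × 100 = 81.82%.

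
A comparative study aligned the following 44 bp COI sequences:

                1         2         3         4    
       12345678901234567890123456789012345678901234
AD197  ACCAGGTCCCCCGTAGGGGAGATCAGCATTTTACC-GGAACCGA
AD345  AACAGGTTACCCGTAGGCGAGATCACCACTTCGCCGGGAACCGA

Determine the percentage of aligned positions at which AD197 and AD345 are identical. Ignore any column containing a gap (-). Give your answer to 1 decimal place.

81.4%

Excluding the 1 gap column leaves 43 comparable sites.
Differing sites — 2:C/A; 8:C/T; 9:C/A; 18:G/C; 26:G/C; 29:T/C; 32:T/C; 33:A/G.
35 of the 43 comparable sites match, so the percent identity is 35/43 × 100 = 81.4%.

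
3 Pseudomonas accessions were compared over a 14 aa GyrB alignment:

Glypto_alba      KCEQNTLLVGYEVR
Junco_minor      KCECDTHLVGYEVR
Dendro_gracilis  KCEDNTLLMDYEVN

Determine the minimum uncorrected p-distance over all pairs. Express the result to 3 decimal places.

0.214

Pairwise Hamming distances:
  Glypto_alba vs Junco_minor: 3
  Glypto_alba vs Dendro_gracilis: 4
  Junco_minor vs Dendro_gracilis: 6
The smallest is 3 mismatches, between Glypto_alba and Junco_minor; p = 3/14 = 0.214.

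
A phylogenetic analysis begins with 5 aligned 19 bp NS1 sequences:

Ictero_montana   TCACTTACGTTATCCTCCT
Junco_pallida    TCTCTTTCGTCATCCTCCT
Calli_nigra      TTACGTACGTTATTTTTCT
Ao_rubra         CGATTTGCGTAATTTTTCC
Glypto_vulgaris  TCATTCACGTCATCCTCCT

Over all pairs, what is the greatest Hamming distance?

10

Pairwise Hamming distances:
  Ictero_montana vs Junco_pallida: 3
  Ictero_montana vs Calli_nigra: 5
  Ictero_montana vs Ao_rubra: 9
  Ictero_montana vs Glypto_vulgaris: 3
  Junco_pallida vs Calli_nigra: 8
  Junco_pallida vs Ao_rubra: 10
  Junco_pallida vs Glypto_vulgaris: 4
  Calli_nigra vs Ao_rubra: 7
  Calli_nigra vs Glypto_vulgaris: 8
  Ao_rubra vs Glypto_vulgaris: 9
The largest is 10, between Junco_pallida and Ao_rubra.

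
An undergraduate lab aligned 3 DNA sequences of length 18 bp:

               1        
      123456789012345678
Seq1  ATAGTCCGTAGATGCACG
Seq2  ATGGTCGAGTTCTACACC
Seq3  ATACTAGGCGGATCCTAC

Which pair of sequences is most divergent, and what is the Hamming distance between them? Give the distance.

11

Pairwise Hamming distances:
  Seq1 vs Seq2: 9
  Seq1 vs Seq3: 9
  Seq2 vs Seq3: 11
The largest is 11, between Seq2 and Seq3.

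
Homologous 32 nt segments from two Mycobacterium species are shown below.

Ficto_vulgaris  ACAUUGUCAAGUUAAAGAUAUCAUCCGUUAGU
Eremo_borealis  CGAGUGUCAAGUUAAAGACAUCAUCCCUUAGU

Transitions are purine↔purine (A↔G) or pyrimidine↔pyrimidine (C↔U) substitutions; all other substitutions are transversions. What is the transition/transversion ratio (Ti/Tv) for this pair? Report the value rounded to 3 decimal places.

0.250

Mismatches occur at site 1 (A/C, transversion), site 2 (C/G, transversion), site 4 (U/G, transversion), site 19 (U/C, transition), site 27 (G/C, transversion).
Of the 5 differences, 1 transition and 4 transversions, so Ti/Tv = 1/4 = 0.250.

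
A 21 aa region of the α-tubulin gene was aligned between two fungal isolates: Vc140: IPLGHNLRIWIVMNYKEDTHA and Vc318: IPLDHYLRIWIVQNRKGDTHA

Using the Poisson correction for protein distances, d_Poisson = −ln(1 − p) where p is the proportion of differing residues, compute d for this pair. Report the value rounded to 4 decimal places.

0.2719

Differing sites — 4:G/D; 6:N/Y; 13:M/Q; 15:Y/R; 17:E/G.
p = 5/21 = 0.238095.
d = −ln(1 − 0.238095) = −ln(0.761905) = 0.2719.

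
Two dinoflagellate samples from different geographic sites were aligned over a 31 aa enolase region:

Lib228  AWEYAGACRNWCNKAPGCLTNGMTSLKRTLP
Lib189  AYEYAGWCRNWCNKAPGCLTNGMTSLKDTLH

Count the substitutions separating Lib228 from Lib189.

Mismatches occur at site 2 (W→Y), site 7 (A→W), site 28 (R→D), site 31 (P→H).
That gives 4 mismatches out of 31 aligned sites, so the Hamming distance is 4.

4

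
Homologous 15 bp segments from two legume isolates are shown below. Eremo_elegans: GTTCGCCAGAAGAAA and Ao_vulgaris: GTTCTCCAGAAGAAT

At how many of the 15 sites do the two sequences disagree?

Mismatches occur at site 5 (G/T), site 15 (A/T).
That gives 2 mismatches out of 15 aligned sites, so the Hamming distance is 2.

2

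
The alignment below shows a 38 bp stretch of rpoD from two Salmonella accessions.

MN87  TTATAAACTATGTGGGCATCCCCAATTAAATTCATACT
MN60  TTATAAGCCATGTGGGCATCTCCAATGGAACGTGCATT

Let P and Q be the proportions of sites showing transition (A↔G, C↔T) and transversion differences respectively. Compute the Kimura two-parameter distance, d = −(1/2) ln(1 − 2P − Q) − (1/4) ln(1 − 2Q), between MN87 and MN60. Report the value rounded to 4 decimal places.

0.4014

Differing sites — 7:A/G (Ti); 9:T/C (Ti); 21:C/T (Ti); 27:T/G (Tv); 28:A/G (Ti); 31:T/C (Ti); 32:T/G (Tv); 33:C/T (Ti); 34:A/G (Ti); 35:T/C (Ti); 37:C/T (Ti).
Of the 11 differences, 9 transitions and 2 transversions over 38 sites: P = 9/38 = 0.236842, Q = 2/38 = 0.052632.
d = −0.5·ln(0.473684) − 0.25·ln(0.894736) = −0.5·(-0.747215) − 0.25·(-0.111227) = 0.4014.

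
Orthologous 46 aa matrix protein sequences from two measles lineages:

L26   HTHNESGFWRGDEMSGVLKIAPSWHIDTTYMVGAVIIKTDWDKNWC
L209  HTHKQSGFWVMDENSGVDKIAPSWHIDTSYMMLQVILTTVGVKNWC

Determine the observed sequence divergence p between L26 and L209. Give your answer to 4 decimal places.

The sequences differ at positions 4 (N/K), 5 (E/Q), 10 (R/V), 11 (G/M), 14 (M/N), 18 (L/D), 29 (T/S), 32 (V/M), 33 (G/L), 34 (A/Q), 37 (I/L), 38 (K/T), 40 (D/V), 41 (W/G), 42 (D/V).
There are 15 differences over 46 sites, so p = 15/46 = 0.3261.

0.3261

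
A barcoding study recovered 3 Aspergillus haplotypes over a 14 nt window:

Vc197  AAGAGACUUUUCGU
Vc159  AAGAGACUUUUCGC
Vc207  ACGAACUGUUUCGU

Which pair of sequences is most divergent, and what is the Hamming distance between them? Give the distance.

Pairwise Hamming distances:
  Vc197 vs Vc159: 1
  Vc197 vs Vc207: 5
  Vc159 vs Vc207: 6
The largest is 6, between Vc159 and Vc207.

6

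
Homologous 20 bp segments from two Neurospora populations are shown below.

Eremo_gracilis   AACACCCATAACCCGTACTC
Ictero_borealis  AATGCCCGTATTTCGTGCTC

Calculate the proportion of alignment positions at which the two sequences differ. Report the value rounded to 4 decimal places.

0.3500

The sequences differ at positions 3 (C/T), 4 (A/G), 8 (A/G), 11 (A/T), 12 (C/T), 13 (C/T), 17 (A/G).
There are 7 differences over 20 sites, so p = 7/20 = 0.3500.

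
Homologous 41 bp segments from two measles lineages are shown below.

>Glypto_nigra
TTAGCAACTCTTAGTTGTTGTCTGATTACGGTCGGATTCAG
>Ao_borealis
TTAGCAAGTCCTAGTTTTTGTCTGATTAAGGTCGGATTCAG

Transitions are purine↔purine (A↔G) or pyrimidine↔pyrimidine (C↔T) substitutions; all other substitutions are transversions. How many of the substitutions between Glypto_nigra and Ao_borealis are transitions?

The sequences differ at positions 8 (C/G, transversion), 11 (T/C, transition), 17 (G/T, transversion), 29 (C/A, transversion).
Of the 4 differences, 1 transition and 3 transversions, so the answer is 1.

1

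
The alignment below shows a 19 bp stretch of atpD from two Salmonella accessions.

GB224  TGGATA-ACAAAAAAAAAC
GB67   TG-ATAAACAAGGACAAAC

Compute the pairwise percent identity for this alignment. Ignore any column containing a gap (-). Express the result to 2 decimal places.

82.35%

Excluding the 2 gap columns leaves 17 comparable sites.
The sequences differ at positions 12 (A/G), 13 (A/G), 15 (A/C).
14 of the 17 comparable sites match, so the percent identity is 14/17 × 100 = 82.35%.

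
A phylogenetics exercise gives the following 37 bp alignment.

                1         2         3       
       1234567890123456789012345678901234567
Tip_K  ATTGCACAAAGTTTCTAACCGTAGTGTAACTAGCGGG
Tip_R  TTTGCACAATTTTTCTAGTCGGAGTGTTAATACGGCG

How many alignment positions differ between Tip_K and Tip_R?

11

The sequences differ at positions 1 (A/T), 10 (A/T), 11 (G/T), 18 (A/G), 19 (C/T), 22 (T/G), 28 (A/T), 30 (C/A), 33 (G/C), 34 (C/G), 36 (G/C).
That gives 11 mismatches out of 37 aligned sites, so the Hamming distance is 11.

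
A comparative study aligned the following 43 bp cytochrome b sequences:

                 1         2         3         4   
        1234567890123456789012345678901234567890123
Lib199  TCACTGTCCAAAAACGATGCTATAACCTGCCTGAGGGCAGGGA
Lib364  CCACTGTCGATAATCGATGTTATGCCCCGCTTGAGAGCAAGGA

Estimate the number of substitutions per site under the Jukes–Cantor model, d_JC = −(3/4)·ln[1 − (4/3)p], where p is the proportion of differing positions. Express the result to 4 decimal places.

0.3129

The sequences differ at positions 1 (T/C), 9 (C/G), 11 (A/T), 14 (A/T), 20 (C/T), 24 (A/G), 25 (A/C), 28 (T/C), 31 (C/T), 36 (G/A), 40 (G/A).
p = 11/43 = 0.255814.
d = −0.75 · ln(1 − (4/3)·0.255814) = −0.75 · ln(0.658915) = −0.75 · (-0.417161) = 0.3129.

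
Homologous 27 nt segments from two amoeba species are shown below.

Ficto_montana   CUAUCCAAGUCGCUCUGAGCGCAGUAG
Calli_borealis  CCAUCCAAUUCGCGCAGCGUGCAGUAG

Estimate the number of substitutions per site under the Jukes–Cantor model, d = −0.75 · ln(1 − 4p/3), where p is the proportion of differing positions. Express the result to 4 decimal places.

Differing sites — 2:U/C; 9:G/U; 14:U/G; 16:U/A; 18:A/C; 20:C/U.
p = 6/27 = 0.222222.
d = −0.75 · ln(1 − (4/3)·0.222222) = −0.75 · ln(0.703704) = −0.75 · (-0.351397) = 0.2635.

0.2635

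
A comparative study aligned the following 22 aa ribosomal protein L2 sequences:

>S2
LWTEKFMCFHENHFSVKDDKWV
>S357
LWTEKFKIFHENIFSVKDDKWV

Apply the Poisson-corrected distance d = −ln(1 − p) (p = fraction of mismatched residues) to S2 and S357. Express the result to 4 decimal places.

Differing sites — 7:M/K; 8:C/I; 13:H/I.
p = 3/22 = 0.136364.
d = −ln(1 − 0.136364) = −ln(0.863636) = 0.1466.

0.1466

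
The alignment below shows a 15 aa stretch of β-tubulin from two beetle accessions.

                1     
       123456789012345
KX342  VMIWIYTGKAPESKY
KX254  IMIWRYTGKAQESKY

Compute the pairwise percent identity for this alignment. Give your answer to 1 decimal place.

The sequences differ at positions 1 (V/I), 5 (I/R), 11 (P/Q).
12 of the 15 sites match, so the percent identity is 12/15 × 100 = 80.0%.

80.0%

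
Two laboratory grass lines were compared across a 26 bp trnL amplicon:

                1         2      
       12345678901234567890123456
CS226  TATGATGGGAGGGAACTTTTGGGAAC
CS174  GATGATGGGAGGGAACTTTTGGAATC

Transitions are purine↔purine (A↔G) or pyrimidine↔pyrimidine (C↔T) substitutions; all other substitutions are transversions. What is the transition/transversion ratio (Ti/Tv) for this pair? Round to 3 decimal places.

Differing sites — 1:T/G (Tv); 23:G/A (Ti); 25:A/T (Tv).
Of the 3 differences, 1 transition and 2 transversions, so Ti/Tv = 1/2 = 0.500.

0.500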